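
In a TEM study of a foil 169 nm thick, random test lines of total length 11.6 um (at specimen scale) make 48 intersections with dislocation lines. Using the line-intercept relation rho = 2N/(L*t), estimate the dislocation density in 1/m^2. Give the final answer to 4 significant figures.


rho = 2N / (L * t)
L = 11.6 um = 1.16e-05 m, t = 169 nm = 1.69e-07 m
rho = 2 * 48 / (1.16e-05 * 1.69e-07)
rho = 4.897e+13 1/m^2


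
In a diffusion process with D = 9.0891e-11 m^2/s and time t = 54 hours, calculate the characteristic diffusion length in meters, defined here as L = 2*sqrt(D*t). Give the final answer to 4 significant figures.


t = 54 hr = 194400 s
Diffusion length = 2*sqrt(D*t)
= 2*sqrt(9.0891e-11 * 194400)
= 8.407e-03 m


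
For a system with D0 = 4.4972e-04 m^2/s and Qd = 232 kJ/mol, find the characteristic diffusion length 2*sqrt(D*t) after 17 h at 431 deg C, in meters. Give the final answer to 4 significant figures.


Step 1: D = D0 * exp(-Qd/(R*T))
T = 704.15 K
D = 4.4972e-04 * exp(-232e3 / (8.314 * 704.15)) = 2.76885e-21 m^2/s
Step 2: L = 2*sqrt(D*t)
t = 17 h = 61200 s
L = 2*sqrt(2.76885e-21 * 61200) = 2.603e-08 m


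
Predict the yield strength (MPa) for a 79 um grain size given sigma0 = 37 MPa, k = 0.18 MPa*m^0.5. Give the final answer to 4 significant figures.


sigma_y = sigma0 + k / sqrt(d)
d = 79 um = 7.9e-05 m
sigma_y = 37 + 0.18 / sqrt(7.9e-05)
sigma_y = 57.25 MPa


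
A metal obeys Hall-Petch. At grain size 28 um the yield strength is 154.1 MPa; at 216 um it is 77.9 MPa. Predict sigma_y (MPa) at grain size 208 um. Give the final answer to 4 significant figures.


sigma_y = sigma0 + k / sqrt(d)
1/sqrt(d1) = 1/sqrt(2.8e-05) = 188.982;  1/sqrt(d2) = 68.0414
k = (sigma1 - sigma2) / (1/sqrt(d1) - 1/sqrt(d2)) = (154.1 - 77.9) / (188.982 - 68.0414) = 0.63006 MPa*m^0.5
sigma0 = sigma1 - k/sqrt(d1) = 154.1 - 0.63006*188.982 = 35.0298 MPa
sigma_y(d3) = 35.0298 + 0.63006 / sqrt(2.08e-04) = 78.72 MPa


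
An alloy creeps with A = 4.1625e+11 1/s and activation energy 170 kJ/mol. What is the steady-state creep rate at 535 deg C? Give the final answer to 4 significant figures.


rate = A * exp(-Q / (R*T))
T = 535 + 273.15 = 808.15 K
rate = 4.1625e+11 * exp(-170e3 / (8.314 * 808.15))
rate = 4.276 1/s


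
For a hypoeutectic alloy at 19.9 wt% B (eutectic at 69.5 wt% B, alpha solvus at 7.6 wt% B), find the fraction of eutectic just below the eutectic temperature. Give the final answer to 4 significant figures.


f_primary = (C_e - C0) / (C_e - C_alpha_max)
f_primary = (69.5 - 19.9) / (69.5 - 7.6)
f_primary = 0.801292
f_eutectic = 1 - 0.801292 = 0.1987


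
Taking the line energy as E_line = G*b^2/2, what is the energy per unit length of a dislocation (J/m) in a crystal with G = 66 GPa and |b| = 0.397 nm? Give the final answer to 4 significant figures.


E = G*b^2/2
b = 0.397 nm = 3.97e-10 m
G = 66 GPa = 6.6e+10 Pa
E = 0.5 * 6.6e+10 * (3.97e-10)^2
E = 5.201e-09 J/m


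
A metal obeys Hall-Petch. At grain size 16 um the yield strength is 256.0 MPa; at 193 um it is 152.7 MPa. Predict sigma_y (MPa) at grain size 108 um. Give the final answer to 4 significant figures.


sigma_y = sigma0 + k / sqrt(d)
1/sqrt(d1) = 1/sqrt(1.6e-05) = 250;  1/sqrt(d2) = 71.9816
k = (sigma1 - sigma2) / (1/sqrt(d1) - 1/sqrt(d2)) = (256.0 - 152.7) / (250 - 71.9816) = 0.580277 MPa*m^0.5
sigma0 = sigma1 - k/sqrt(d1) = 256.0 - 0.580277*250 = 110.931 MPa
sigma_y(d3) = 110.931 + 0.580277 / sqrt(1.08e-04) = 166.8 MPa


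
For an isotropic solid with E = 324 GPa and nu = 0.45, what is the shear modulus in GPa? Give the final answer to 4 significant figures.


G = E / (2*(1+nu))
G = 324 / (2*(1+0.45))
G = 111.7 GPa


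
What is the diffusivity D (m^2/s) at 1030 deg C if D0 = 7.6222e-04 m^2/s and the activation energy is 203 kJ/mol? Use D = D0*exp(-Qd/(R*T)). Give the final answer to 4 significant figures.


D = D0 * exp(-Qd / (R*T))
T = 1303.15 K
D = 7.6222e-04 * exp(-203e3 / (8.314 * 1303.15))
D = 5.557e-12 m^2/s


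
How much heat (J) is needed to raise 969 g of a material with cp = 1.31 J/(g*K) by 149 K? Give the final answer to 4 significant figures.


Q = m * cp * dT
Q = 969 * 1.31 * 149
Q = 189100 J


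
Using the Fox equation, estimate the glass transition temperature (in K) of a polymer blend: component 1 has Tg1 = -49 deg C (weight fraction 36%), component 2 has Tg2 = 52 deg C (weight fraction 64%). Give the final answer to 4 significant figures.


1/Tg = w1/Tg1 + w2/Tg2 (in Kelvin)
Tg1 = 224.15 K, Tg2 = 325.15 K
1/Tg = 0.36/224.15 + 0.64/325.15
Tg = 279.8 K


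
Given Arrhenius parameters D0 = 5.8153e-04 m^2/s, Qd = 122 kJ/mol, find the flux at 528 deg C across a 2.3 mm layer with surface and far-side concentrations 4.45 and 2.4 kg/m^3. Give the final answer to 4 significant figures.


Step 1: D = D0 * exp(-Qd/(R*T))
T = 528 + 273.15 = 801.15 K
D = 5.8153e-04 * exp(-122e3 / (8.314 * 801.15)) = 6.4556e-12 m^2/s
Step 2: J = D * (C1 - C2) / dx
J = 6.4556e-12 * (4.45 - 2.4) / 2.3e-03
J = 5.754e-09 kg/(m^2*s)


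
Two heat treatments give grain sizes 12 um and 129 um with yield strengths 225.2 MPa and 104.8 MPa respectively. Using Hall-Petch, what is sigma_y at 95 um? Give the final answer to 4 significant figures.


sigma_y = sigma0 + k / sqrt(d)
1/sqrt(d1) = 1/sqrt(1.2e-05) = 288.675;  1/sqrt(d2) = 88.0451
k = (sigma1 - sigma2) / (1/sqrt(d1) - 1/sqrt(d2)) = (225.2 - 104.8) / (288.675 - 88.0451) = 0.60011 MPa*m^0.5
sigma0 = sigma1 - k/sqrt(d1) = 225.2 - 0.60011*288.675 = 51.9633 MPa
sigma_y(d3) = 51.9633 + 0.60011 / sqrt(9.5e-05) = 113.5 MPa


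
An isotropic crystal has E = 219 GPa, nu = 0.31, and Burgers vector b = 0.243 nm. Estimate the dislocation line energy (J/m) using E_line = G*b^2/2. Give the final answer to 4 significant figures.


Step 1: G = E / (2*(1+nu))
G = 219 / (2*(1+0.31)) = 83.5878 GPa = 8.35878e+10 Pa
Step 2: E_line = G*b^2/2
b = 0.243 nm = 2.43e-10 m
E_line = 0.5 * 8.35878e+10 * (2.43e-10)^2 = 2.468e-09 J/m


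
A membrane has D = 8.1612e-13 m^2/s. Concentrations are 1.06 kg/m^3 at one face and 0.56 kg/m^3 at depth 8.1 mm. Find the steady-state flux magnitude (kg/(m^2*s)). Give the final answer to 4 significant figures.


J = -D * (dC/dx) = D * (C1 - C2) / dx
J = 8.1612e-13 * (1.06 - 0.56) / 8.1e-03
J = 5.038e-11 kg/(m^2*s)


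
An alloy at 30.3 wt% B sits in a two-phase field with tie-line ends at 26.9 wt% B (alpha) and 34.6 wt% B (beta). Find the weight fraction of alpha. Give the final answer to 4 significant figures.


f_alpha = (C_beta - C0) / (C_beta - C_alpha)
f_alpha = (34.6 - 30.3) / (34.6 - 26.9)
f_alpha = 0.5584


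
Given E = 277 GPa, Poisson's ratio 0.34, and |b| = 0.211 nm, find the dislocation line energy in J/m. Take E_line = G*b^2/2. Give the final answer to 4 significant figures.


Step 1: G = E / (2*(1+nu))
G = 277 / (2*(1+0.34)) = 103.358 GPa = 1.03358e+11 Pa
Step 2: E_line = G*b^2/2
b = 0.211 nm = 2.11e-10 m
E_line = 0.5 * 1.03358e+11 * (2.11e-10)^2 = 2.301e-09 J/m


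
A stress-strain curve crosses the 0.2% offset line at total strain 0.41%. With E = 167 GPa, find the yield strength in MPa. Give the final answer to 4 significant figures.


Offset strain = 0.002
Elastic strain at yield = total_strain - offset = 4.1e-03 - 0.002 = 2.1e-03
sigma_y = E * elastic_strain = 167000 * 2.1e-03
sigma_y = 350.7 MPa


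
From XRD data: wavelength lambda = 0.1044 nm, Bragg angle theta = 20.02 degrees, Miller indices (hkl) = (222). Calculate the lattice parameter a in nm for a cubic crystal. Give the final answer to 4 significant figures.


d = lambda / (2*sin(theta))
d = 0.1044 / (2*sin(20.02 deg))
d = 0.152476 nm
a = d * sqrt(h^2+k^2+l^2) = 0.152476 * sqrt(12)
a = 0.5282 nm


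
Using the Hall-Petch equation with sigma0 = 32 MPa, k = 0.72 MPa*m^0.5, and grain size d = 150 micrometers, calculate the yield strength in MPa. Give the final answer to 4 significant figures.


sigma_y = sigma0 + k / sqrt(d)
d = 150 um = 1.5e-04 m
sigma_y = 32 + 0.72 / sqrt(1.5e-04)
sigma_y = 90.79 MPa


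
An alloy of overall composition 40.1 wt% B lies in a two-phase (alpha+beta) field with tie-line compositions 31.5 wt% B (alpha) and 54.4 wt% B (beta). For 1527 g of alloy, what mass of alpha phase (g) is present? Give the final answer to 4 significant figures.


f_alpha = (C_beta - C0) / (C_beta - C_alpha)
f_alpha = (54.4 - 40.1) / (54.4 - 31.5) = 0.624454
m_alpha = f_alpha * m_total = 0.624454 * 1527 = 953.5 g


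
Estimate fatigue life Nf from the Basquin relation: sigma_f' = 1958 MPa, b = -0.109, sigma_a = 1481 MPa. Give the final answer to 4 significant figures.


sigma_a = sigma_f' * (2*Nf)^b
2*Nf = (sigma_a / sigma_f')^(1/b)
2*Nf = (1481 / 1958)^(1/-0.109)
2*Nf = 12.9555
Nf = 6.478 cycles


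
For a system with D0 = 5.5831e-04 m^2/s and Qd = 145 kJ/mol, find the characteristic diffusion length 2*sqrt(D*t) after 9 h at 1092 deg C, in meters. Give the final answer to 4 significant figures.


Step 1: D = D0 * exp(-Qd/(R*T))
T = 1365.15 K
D = 5.5831e-04 * exp(-145e3 / (8.314 * 1365.15)) = 1.57961e-09 m^2/s
Step 2: L = 2*sqrt(D*t)
t = 9 h = 32400 s
L = 2*sqrt(1.57961e-09 * 32400) = 0.01431 m


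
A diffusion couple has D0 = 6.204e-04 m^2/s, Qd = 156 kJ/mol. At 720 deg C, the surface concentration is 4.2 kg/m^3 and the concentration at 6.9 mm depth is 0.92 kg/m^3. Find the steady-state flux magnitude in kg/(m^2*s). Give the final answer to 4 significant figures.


Step 1: D = D0 * exp(-Qd/(R*T))
T = 720 + 273.15 = 993.15 K
D = 6.204e-04 * exp(-156e3 / (8.314 * 993.15)) = 3.86873e-12 m^2/s
Step 2: J = D * (C1 - C2) / dx
J = 3.86873e-12 * (4.2 - 0.92) / 6.9e-03
J = 1.839e-09 kg/(m^2*s)


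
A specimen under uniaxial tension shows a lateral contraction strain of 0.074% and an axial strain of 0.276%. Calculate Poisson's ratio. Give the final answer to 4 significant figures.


nu = -epsilon_lat / epsilon_axial
Lateral strain is contraction (negative), so using magnitudes:
nu = 0.074 / 0.276
nu = 0.2681


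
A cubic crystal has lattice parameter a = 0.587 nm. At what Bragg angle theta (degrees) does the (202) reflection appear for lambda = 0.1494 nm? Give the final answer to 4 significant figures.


d = a / sqrt(h^2+k^2+l^2)
d = 0.587 / sqrt(8) = 0.207536 nm
lambda = 2*d*sin(theta)  =>  sin(theta) = lambda / (2*d)
sin(theta) = 0.1494 / (2 * 0.207536) = 0.359938
theta = 21.1 deg


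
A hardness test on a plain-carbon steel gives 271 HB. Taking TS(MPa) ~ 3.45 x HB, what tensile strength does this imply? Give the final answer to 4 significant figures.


TS (MPa) = 3.45 * HB
TS = 3.45 * 271
TS = 935 MPa


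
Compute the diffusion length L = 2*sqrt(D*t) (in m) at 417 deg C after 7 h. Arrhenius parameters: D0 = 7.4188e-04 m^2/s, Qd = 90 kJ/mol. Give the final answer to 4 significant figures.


Step 1: D = D0 * exp(-Qd/(R*T))
T = 690.15 K
D = 7.4188e-04 * exp(-90e3 / (8.314 * 690.15)) = 1.14381e-10 m^2/s
Step 2: L = 2*sqrt(D*t)
t = 7 h = 25200 s
L = 2*sqrt(1.14381e-10 * 25200) = 3.396e-03 m


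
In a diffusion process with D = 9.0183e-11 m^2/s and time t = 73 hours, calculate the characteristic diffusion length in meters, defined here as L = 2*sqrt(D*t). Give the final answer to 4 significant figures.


t = 73 hr = 262800 s
Diffusion length = 2*sqrt(D*t)
= 2*sqrt(9.0183e-11 * 262800)
= 9.737e-03 m


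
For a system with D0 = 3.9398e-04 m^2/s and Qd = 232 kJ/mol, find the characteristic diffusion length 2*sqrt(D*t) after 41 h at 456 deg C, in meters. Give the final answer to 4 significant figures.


Step 1: D = D0 * exp(-Qd/(R*T))
T = 729.15 K
D = 3.9398e-04 * exp(-232e3 / (8.314 * 729.15)) = 9.43896e-21 m^2/s
Step 2: L = 2*sqrt(D*t)
t = 41 h = 147600 s
L = 2*sqrt(9.43896e-21 * 147600) = 7.465e-08 m


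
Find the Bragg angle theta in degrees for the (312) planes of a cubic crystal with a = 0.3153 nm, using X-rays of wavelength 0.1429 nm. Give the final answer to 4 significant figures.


d = a / sqrt(h^2+k^2+l^2)
d = 0.3153 / sqrt(14) = 0.0842675 nm
lambda = 2*d*sin(theta)  =>  sin(theta) = lambda / (2*d)
sin(theta) = 0.1429 / (2 * 0.0842675) = 0.847895
theta = 57.98 deg


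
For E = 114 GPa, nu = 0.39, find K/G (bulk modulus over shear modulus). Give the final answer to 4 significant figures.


G = E / (2*(1+nu))
G = 114 / (2*(1+0.39)) = 41.0072 GPa
K = E / (3*(1-2*nu))
K = 114 / (3*(1-2*0.39)) = 172.727 GPa
K/G = 172.727 / 41.0072 = 4.212


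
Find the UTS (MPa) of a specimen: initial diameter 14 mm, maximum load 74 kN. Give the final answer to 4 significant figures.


A0 = pi*(d/2)^2 = pi*(14/2)^2 = 153.938 mm^2
UTS = F_max / A0 = 74*1000 / 153.938
UTS = 480.7 MPa


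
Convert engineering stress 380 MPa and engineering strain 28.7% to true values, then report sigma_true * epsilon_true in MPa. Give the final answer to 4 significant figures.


sigma_true = sigma_eng * (1 + epsilon_eng)
sigma_true = 380 * (1 + 0.287) = 489.06 MPa
epsilon_true = ln(1 + epsilon_eng)
epsilon_true = ln(1 + 0.287) = 0.252314
sigma_true * epsilon_true = 489.06 * 0.252314 = 123.4 MPa


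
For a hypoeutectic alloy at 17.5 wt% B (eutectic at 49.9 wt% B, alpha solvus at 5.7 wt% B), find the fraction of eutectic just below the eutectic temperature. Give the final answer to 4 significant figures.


f_primary = (C_e - C0) / (C_e - C_alpha_max)
f_primary = (49.9 - 17.5) / (49.9 - 5.7)
f_primary = 0.733032
f_eutectic = 1 - 0.733032 = 0.267


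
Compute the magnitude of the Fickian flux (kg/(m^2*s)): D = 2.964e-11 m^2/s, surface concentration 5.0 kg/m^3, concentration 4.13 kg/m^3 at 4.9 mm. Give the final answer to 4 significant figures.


J = -D * (dC/dx) = D * (C1 - C2) / dx
J = 2.964e-11 * (5.0 - 4.13) / 4.9e-03
J = 5.263e-09 kg/(m^2*s)


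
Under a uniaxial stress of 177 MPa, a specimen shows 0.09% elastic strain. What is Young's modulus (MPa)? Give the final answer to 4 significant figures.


E = sigma / epsilon
epsilon = 0.09% = 9e-04
E = 177 / 9e-04
E = 196700 MPa


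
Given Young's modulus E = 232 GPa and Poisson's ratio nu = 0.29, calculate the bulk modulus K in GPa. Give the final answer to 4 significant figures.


K = E / (3*(1-2*nu))
K = 232 / (3*(1-2*0.29))
K = 184.1 GPa


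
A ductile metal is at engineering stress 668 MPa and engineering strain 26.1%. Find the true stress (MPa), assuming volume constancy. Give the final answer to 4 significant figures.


sigma_true = sigma_eng * (1 + epsilon_eng)
sigma_true = 668 * (1 + 0.261)
sigma_true = 842.3 MPa


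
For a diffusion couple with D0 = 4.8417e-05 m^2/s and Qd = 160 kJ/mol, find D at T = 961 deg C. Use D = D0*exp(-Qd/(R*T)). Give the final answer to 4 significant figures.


D = D0 * exp(-Qd / (R*T))
T = 1234.15 K
D = 4.8417e-05 * exp(-160e3 / (8.314 * 1234.15))
D = 8.182e-12 m^2/s


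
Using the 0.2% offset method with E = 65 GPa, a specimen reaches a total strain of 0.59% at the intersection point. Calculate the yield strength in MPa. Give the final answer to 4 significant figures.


Offset strain = 0.002
Elastic strain at yield = total_strain - offset = 5.9e-03 - 0.002 = 3.9e-03
sigma_y = E * elastic_strain = 65000 * 3.9e-03
sigma_y = 253.5 MPa


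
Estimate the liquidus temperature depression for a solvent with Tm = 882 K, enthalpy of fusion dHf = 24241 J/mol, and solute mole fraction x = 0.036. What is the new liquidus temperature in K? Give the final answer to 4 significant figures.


dT = R*Tm^2*x / dHf
dT = 8.314 * 882^2 * 0.036 / 24241
dT = 9.60504 K
T_new = 882 - 9.60504 = 872.4 K


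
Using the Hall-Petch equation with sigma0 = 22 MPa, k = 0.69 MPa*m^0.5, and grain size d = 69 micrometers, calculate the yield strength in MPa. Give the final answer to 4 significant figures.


sigma_y = sigma0 + k / sqrt(d)
d = 69 um = 6.9e-05 m
sigma_y = 22 + 0.69 / sqrt(6.9e-05)
sigma_y = 105.1 MPa


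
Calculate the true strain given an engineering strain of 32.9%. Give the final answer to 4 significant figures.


epsilon_true = ln(1 + epsilon_eng)
epsilon_true = ln(1 + 0.329)
epsilon_true = 0.2844


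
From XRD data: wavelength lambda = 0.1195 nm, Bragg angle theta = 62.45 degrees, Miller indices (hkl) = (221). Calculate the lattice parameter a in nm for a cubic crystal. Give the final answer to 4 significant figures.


d = lambda / (2*sin(theta))
d = 0.1195 / (2*sin(62.45 deg))
d = 0.0673917 nm
a = d * sqrt(h^2+k^2+l^2) = 0.0673917 * sqrt(9)
a = 0.2022 nm


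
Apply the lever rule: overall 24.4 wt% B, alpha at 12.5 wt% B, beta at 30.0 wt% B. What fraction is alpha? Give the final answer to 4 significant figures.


f_alpha = (C_beta - C0) / (C_beta - C_alpha)
f_alpha = (30.0 - 24.4) / (30.0 - 12.5)
f_alpha = 0.32


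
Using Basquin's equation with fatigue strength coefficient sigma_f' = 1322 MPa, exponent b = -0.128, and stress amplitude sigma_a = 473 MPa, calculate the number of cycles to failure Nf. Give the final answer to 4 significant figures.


sigma_a = sigma_f' * (2*Nf)^b
2*Nf = (sigma_a / sigma_f')^(1/b)
2*Nf = (473 / 1322)^(1/-0.128)
2*Nf = 3070.92
Nf = 1535 cycles


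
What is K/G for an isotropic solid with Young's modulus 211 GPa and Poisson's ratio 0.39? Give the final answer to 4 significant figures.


G = E / (2*(1+nu))
G = 211 / (2*(1+0.39)) = 75.8993 GPa
K = E / (3*(1-2*nu))
K = 211 / (3*(1-2*0.39)) = 319.697 GPa
K/G = 319.697 / 75.8993 = 4.212


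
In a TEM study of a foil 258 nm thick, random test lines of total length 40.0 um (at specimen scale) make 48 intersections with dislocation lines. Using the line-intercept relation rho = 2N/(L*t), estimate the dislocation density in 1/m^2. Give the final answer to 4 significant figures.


rho = 2N / (L * t)
L = 40.0 um = 4e-05 m, t = 258 nm = 2.58e-07 m
rho = 2 * 48 / (4e-05 * 2.58e-07)
rho = 9.302e+12 1/m^2


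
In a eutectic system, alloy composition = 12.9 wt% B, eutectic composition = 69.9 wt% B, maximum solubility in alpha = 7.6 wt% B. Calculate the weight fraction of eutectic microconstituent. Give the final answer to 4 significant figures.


f_primary = (C_e - C0) / (C_e - C_alpha_max)
f_primary = (69.9 - 12.9) / (69.9 - 7.6)
f_primary = 0.914928
f_eutectic = 1 - 0.914928 = 0.08507


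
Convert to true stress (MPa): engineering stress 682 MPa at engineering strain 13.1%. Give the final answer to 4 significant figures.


sigma_true = sigma_eng * (1 + epsilon_eng)
sigma_true = 682 * (1 + 0.131)
sigma_true = 771.3 MPa


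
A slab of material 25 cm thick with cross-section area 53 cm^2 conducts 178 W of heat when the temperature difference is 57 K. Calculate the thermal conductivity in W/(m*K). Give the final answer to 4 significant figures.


k = Q*L / (A*dT)
L = 0.25 m, A = 5.3e-03 m^2
k = 178 * 0.25 / (5.3e-03 * 57)
k = 147.3 W/(m*K)


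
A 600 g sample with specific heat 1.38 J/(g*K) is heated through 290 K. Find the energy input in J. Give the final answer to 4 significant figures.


Q = m * cp * dT
Q = 600 * 1.38 * 290
Q = 240100 J


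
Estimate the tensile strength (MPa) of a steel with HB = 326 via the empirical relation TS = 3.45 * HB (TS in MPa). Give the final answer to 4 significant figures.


TS (MPa) = 3.45 * HB
TS = 3.45 * 326
TS = 1125 MPa


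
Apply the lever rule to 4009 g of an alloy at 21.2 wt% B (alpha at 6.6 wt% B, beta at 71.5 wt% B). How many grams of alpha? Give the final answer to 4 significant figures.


f_alpha = (C_beta - C0) / (C_beta - C_alpha)
f_alpha = (71.5 - 21.2) / (71.5 - 6.6) = 0.775039
m_alpha = f_alpha * m_total = 0.775039 * 4009 = 3107 g


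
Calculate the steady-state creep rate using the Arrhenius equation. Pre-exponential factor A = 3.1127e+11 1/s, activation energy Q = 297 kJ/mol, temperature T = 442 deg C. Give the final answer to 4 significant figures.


rate = A * exp(-Q / (R*T))
T = 442 + 273.15 = 715.15 K
rate = 3.1127e+11 * exp(-297e3 / (8.314 * 715.15))
rate = 6.301e-11 1/s


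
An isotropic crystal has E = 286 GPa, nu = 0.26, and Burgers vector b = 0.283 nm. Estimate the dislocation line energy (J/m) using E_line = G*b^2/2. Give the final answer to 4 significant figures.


Step 1: G = E / (2*(1+nu))
G = 286 / (2*(1+0.26)) = 113.492 GPa = 1.13492e+11 Pa
Step 2: E_line = G*b^2/2
b = 0.283 nm = 2.83e-10 m
E_line = 0.5 * 1.13492e+11 * (2.83e-10)^2 = 4.545e-09 J/m


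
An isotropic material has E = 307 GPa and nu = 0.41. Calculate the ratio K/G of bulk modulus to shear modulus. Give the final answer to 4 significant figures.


G = E / (2*(1+nu))
G = 307 / (2*(1+0.41)) = 108.865 GPa
K = E / (3*(1-2*nu))
K = 307 / (3*(1-2*0.41)) = 568.519 GPa
K/G = 568.519 / 108.865 = 5.222


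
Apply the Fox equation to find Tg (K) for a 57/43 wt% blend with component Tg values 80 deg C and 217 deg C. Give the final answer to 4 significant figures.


1/Tg = w1/Tg1 + w2/Tg2 (in Kelvin)
Tg1 = 353.15 K, Tg2 = 490.15 K
1/Tg = 0.57/353.15 + 0.43/490.15
Tg = 401.4 K


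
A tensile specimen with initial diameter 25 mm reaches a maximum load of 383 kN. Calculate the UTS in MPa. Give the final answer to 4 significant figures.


A0 = pi*(d/2)^2 = pi*(25/2)^2 = 490.874 mm^2
UTS = F_max / A0 = 383*1000 / 490.874
UTS = 780.2 MPa


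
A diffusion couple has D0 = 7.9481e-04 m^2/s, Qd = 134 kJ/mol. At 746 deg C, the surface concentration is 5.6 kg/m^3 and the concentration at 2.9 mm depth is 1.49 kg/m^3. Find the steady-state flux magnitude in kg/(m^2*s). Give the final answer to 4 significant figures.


Step 1: D = D0 * exp(-Qd/(R*T))
T = 746 + 273.15 = 1019.15 K
D = 7.9481e-04 * exp(-134e3 / (8.314 * 1019.15)) = 1.0767e-10 m^2/s
Step 2: J = D * (C1 - C2) / dx
J = 1.0767e-10 * (5.6 - 1.49) / 2.9e-03
J = 1.526e-07 kg/(m^2*s)


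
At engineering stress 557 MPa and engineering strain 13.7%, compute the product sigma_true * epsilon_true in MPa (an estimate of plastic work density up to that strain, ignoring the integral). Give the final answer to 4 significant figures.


sigma_true = sigma_eng * (1 + epsilon_eng)
sigma_true = 557 * (1 + 0.137) = 633.309 MPa
epsilon_true = ln(1 + epsilon_eng)
epsilon_true = ln(1 + 0.137) = 0.128393
sigma_true * epsilon_true = 633.309 * 0.128393 = 81.31 MPa


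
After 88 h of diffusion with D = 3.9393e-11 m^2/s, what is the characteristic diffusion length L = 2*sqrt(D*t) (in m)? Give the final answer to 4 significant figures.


t = 88 hr = 316800 s
Diffusion length = 2*sqrt(D*t)
= 2*sqrt(3.9393e-11 * 316800)
= 7.065e-03 m


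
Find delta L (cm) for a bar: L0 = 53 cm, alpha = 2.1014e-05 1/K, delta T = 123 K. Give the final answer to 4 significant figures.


dL = L0 * alpha * dT
dL = 53 * 2.1014e-05 * 123
dL = 0.137 cm


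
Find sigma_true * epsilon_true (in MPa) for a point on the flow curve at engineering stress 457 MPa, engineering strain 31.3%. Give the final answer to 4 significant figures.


sigma_true = sigma_eng * (1 + epsilon_eng)
sigma_true = 457 * (1 + 0.313) = 600.041 MPa
epsilon_true = ln(1 + epsilon_eng)
epsilon_true = ln(1 + 0.313) = 0.272315
sigma_true * epsilon_true = 600.041 * 0.272315 = 163.4 MPa


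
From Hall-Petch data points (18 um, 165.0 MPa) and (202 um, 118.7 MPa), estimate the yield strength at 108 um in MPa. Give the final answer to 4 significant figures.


sigma_y = sigma0 + k / sqrt(d)
1/sqrt(d1) = 1/sqrt(1.8e-05) = 235.702;  1/sqrt(d2) = 70.3598
k = (sigma1 - sigma2) / (1/sqrt(d1) - 1/sqrt(d2)) = (165.0 - 118.7) / (235.702 - 70.3598) = 0.280025 MPa*m^0.5
sigma0 = sigma1 - k/sqrt(d1) = 165.0 - 0.280025*235.702 = 98.9975 MPa
sigma_y(d3) = 98.9975 + 0.280025 / sqrt(1.08e-04) = 125.9 MPa


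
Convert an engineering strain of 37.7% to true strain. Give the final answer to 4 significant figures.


epsilon_true = ln(1 + epsilon_eng)
epsilon_true = ln(1 + 0.377)
epsilon_true = 0.3199


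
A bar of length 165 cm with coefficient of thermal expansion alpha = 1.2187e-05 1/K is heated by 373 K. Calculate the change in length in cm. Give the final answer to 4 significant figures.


dL = L0 * alpha * dT
dL = 165 * 1.2187e-05 * 373
dL = 0.75 cm


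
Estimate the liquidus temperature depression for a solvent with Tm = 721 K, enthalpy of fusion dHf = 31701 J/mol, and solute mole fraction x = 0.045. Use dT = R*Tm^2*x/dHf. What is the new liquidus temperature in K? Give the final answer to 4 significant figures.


dT = R*Tm^2*x / dHf
dT = 8.314 * 721^2 * 0.045 / 31701
dT = 6.13508 K
T_new = 721 - 6.13508 = 714.9 K


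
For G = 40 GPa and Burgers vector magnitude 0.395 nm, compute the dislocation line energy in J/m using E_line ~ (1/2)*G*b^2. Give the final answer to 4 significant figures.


E = G*b^2/2
b = 0.395 nm = 3.95e-10 m
G = 40 GPa = 4e+10 Pa
E = 0.5 * 4e+10 * (3.95e-10)^2
E = 3.121e-09 J/m


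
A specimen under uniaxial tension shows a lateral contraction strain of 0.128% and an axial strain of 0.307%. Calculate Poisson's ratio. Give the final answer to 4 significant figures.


nu = -epsilon_lat / epsilon_axial
Lateral strain is contraction (negative), so using magnitudes:
nu = 0.128 / 0.307
nu = 0.4169


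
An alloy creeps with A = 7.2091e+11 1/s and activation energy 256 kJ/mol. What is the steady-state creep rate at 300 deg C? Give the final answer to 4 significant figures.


rate = A * exp(-Q / (R*T))
T = 300 + 273.15 = 573.15 K
rate = 7.2091e+11 * exp(-256e3 / (8.314 * 573.15))
rate = 3.359e-12 1/s


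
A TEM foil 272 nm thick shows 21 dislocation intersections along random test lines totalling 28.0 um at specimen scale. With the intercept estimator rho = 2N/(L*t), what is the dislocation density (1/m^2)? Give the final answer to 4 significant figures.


rho = 2N / (L * t)
L = 28.0 um = 2.8e-05 m, t = 272 nm = 2.72e-07 m
rho = 2 * 21 / (2.8e-05 * 2.72e-07)
rho = 5.515e+12 1/m^2


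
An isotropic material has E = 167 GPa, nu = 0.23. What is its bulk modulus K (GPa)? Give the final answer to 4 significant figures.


K = E / (3*(1-2*nu))
K = 167 / (3*(1-2*0.23))
K = 103.1 GPa


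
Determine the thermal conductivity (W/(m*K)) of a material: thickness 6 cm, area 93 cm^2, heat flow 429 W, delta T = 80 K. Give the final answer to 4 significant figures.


k = Q*L / (A*dT)
L = 0.06 m, A = 9.3e-03 m^2
k = 429 * 0.06 / (9.3e-03 * 80)
k = 34.6 W/(m*K)


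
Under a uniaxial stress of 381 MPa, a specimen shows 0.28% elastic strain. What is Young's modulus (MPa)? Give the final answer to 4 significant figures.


E = sigma / epsilon
epsilon = 0.28% = 2.8e-03
E = 381 / 2.8e-03
E = 136100 MPa


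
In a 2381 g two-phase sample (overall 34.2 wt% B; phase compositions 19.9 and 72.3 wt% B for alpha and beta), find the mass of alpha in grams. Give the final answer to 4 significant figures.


f_alpha = (C_beta - C0) / (C_beta - C_alpha)
f_alpha = (72.3 - 34.2) / (72.3 - 19.9) = 0.727099
m_alpha = f_alpha * m_total = 0.727099 * 2381 = 1731 g


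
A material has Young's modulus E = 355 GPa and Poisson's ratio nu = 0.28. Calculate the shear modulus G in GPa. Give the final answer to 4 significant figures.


G = E / (2*(1+nu))
G = 355 / (2*(1+0.28))
G = 138.7 GPa


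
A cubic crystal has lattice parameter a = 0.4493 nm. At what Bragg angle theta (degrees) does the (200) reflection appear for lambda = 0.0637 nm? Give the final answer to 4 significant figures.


d = a / sqrt(h^2+k^2+l^2)
d = 0.4493 / sqrt(4) = 0.22465 nm
lambda = 2*d*sin(theta)  =>  sin(theta) = lambda / (2*d)
sin(theta) = 0.0637 / (2 * 0.22465) = 0.141776
theta = 8.151 deg


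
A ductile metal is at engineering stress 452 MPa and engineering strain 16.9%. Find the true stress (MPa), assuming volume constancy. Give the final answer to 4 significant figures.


sigma_true = sigma_eng * (1 + epsilon_eng)
sigma_true = 452 * (1 + 0.169)
sigma_true = 528.4 MPa


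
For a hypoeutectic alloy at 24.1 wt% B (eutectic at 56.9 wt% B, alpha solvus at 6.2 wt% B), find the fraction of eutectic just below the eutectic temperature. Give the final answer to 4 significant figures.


f_primary = (C_e - C0) / (C_e - C_alpha_max)
f_primary = (56.9 - 24.1) / (56.9 - 6.2)
f_primary = 0.646943
f_eutectic = 1 - 0.646943 = 0.3531


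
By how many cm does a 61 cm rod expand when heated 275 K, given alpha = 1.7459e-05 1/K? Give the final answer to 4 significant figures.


dL = L0 * alpha * dT
dL = 61 * 1.7459e-05 * 275
dL = 0.2929 cm


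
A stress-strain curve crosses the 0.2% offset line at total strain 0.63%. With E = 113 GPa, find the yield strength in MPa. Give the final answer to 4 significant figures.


Offset strain = 0.002
Elastic strain at yield = total_strain - offset = 6.3e-03 - 0.002 = 4.3e-03
sigma_y = E * elastic_strain = 113000 * 4.3e-03
sigma_y = 485.9 MPa


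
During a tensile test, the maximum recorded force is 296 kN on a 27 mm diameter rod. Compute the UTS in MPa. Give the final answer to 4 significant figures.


A0 = pi*(d/2)^2 = pi*(27/2)^2 = 572.555 mm^2
UTS = F_max / A0 = 296*1000 / 572.555
UTS = 517 MPa


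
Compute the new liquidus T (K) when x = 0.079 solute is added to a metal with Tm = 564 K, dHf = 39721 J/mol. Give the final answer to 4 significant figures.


dT = R*Tm^2*x / dHf
dT = 8.314 * 564^2 * 0.079 / 39721
dT = 5.25987 K
T_new = 564 - 5.25987 = 558.7 K


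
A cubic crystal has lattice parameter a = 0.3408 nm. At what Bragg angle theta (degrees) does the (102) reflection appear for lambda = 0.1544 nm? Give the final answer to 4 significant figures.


d = a / sqrt(h^2+k^2+l^2)
d = 0.3408 / sqrt(5) = 0.15241 nm
lambda = 2*d*sin(theta)  =>  sin(theta) = lambda / (2*d)
sin(theta) = 0.1544 / (2 * 0.15241) = 0.506527
theta = 30.43 deg


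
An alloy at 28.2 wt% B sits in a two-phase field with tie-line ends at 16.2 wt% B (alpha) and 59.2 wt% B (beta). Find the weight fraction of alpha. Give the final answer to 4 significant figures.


f_alpha = (C_beta - C0) / (C_beta - C_alpha)
f_alpha = (59.2 - 28.2) / (59.2 - 16.2)
f_alpha = 0.7209


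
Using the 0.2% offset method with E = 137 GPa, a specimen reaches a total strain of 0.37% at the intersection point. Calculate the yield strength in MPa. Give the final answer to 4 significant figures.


Offset strain = 0.002
Elastic strain at yield = total_strain - offset = 3.7e-03 - 0.002 = 1.7e-03
sigma_y = E * elastic_strain = 137000 * 1.7e-03
sigma_y = 232.9 MPa


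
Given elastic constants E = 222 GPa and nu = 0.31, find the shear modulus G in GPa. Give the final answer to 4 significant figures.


G = E / (2*(1+nu))
G = 222 / (2*(1+0.31))
G = 84.73 GPa


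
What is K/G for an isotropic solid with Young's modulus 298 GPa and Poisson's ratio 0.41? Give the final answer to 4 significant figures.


G = E / (2*(1+nu))
G = 298 / (2*(1+0.41)) = 105.674 GPa
K = E / (3*(1-2*nu))
K = 298 / (3*(1-2*0.41)) = 551.852 GPa
K/G = 551.852 / 105.674 = 5.222


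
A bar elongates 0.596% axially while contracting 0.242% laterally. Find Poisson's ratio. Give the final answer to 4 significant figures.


nu = -epsilon_lat / epsilon_axial
Lateral strain is contraction (negative), so using magnitudes:
nu = 0.242 / 0.596
nu = 0.406


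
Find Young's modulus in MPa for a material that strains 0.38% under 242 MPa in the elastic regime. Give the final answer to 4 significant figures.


E = sigma / epsilon
epsilon = 0.38% = 3.8e-03
E = 242 / 3.8e-03
E = 63680 MPa


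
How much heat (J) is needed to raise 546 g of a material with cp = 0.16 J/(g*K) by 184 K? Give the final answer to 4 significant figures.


Q = m * cp * dT
Q = 546 * 0.16 * 184
Q = 16070 J


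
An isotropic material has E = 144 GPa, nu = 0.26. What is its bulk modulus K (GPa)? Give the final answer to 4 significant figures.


K = E / (3*(1-2*nu))
K = 144 / (3*(1-2*0.26))
K = 100 GPa


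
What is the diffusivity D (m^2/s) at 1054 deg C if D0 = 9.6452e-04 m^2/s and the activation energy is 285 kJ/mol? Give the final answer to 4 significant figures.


D = D0 * exp(-Qd / (R*T))
T = 1327.15 K
D = 9.6452e-04 * exp(-285e3 / (8.314 * 1327.15))
D = 5.844e-15 m^2/s


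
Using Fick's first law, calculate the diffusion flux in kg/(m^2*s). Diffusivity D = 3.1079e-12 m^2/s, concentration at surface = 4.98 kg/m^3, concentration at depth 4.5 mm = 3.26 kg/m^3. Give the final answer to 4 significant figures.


J = -D * (dC/dx) = D * (C1 - C2) / dx
J = 3.1079e-12 * (4.98 - 3.26) / 4.5e-03
J = 1.188e-09 kg/(m^2*s)


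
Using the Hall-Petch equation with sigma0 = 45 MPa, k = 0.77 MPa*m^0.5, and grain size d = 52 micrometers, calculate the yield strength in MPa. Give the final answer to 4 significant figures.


sigma_y = sigma0 + k / sqrt(d)
d = 52 um = 5.2e-05 m
sigma_y = 45 + 0.77 / sqrt(5.2e-05)
sigma_y = 151.8 MPa


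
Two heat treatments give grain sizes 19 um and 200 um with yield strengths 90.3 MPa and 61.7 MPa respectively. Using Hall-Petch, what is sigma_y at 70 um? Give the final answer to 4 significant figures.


sigma_y = sigma0 + k / sqrt(d)
1/sqrt(d1) = 1/sqrt(1.9e-05) = 229.416;  1/sqrt(d2) = 70.7107
k = (sigma1 - sigma2) / (1/sqrt(d1) - 1/sqrt(d2)) = (90.3 - 61.7) / (229.416 - 70.7107) = 0.180208 MPa*m^0.5
sigma0 = sigma1 - k/sqrt(d1) = 90.3 - 0.180208*229.416 = 48.9573 MPa
sigma_y(d3) = 48.9573 + 0.180208 / sqrt(7e-05) = 70.5 MPa


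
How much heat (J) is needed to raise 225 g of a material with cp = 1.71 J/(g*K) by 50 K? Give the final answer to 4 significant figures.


Q = m * cp * dT
Q = 225 * 1.71 * 50
Q = 19240 J


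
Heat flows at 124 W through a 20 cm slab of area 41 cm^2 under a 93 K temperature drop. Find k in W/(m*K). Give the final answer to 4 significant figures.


k = Q*L / (A*dT)
L = 0.2 m, A = 4.1e-03 m^2
k = 124 * 0.2 / (4.1e-03 * 93)
k = 65.04 W/(m*K)


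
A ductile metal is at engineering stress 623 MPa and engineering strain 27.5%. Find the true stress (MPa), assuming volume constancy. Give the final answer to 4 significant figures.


sigma_true = sigma_eng * (1 + epsilon_eng)
sigma_true = 623 * (1 + 0.275)
sigma_true = 794.3 MPa


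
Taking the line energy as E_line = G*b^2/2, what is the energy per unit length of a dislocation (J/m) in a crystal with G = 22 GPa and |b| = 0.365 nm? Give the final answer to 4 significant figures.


E = G*b^2/2
b = 0.365 nm = 3.65e-10 m
G = 22 GPa = 2.2e+10 Pa
E = 0.5 * 2.2e+10 * (3.65e-10)^2
E = 1.465e-09 J/m


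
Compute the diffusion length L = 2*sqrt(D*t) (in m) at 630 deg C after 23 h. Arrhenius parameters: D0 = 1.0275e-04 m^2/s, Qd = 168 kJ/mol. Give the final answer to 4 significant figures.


Step 1: D = D0 * exp(-Qd/(R*T))
T = 903.15 K
D = 1.0275e-04 * exp(-168e3 / (8.314 * 903.15)) = 1.9723e-14 m^2/s
Step 2: L = 2*sqrt(D*t)
t = 23 h = 82800 s
L = 2*sqrt(1.9723e-14 * 82800) = 8.082e-05 m


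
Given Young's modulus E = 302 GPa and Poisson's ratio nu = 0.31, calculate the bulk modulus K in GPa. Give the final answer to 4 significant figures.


K = E / (3*(1-2*nu))
K = 302 / (3*(1-2*0.31))
K = 264.9 GPa


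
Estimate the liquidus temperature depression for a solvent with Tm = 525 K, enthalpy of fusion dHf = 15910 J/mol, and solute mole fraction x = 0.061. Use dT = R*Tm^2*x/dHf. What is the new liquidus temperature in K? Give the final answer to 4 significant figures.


dT = R*Tm^2*x / dHf
dT = 8.314 * 525^2 * 0.061 / 15910
dT = 8.78594 K
T_new = 525 - 8.78594 = 516.2 K


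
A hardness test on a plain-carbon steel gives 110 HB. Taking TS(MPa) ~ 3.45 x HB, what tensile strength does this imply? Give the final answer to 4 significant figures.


TS (MPa) = 3.45 * HB
TS = 3.45 * 110
TS = 379.5 MPa


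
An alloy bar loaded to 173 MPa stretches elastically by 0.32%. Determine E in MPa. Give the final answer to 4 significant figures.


E = sigma / epsilon
epsilon = 0.32% = 3.2e-03
E = 173 / 3.2e-03
E = 54060 MPa


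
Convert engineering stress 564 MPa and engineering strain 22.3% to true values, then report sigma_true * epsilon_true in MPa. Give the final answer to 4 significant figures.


sigma_true = sigma_eng * (1 + epsilon_eng)
sigma_true = 564 * (1 + 0.223) = 689.772 MPa
epsilon_true = ln(1 + epsilon_eng)
epsilon_true = ln(1 + 0.223) = 0.201307
sigma_true * epsilon_true = 689.772 * 0.201307 = 138.9 MPa


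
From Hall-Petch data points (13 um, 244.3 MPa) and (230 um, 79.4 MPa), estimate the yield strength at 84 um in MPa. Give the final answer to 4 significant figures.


sigma_y = sigma0 + k / sqrt(d)
1/sqrt(d1) = 1/sqrt(1.3e-05) = 277.35;  1/sqrt(d2) = 65.938
k = (sigma1 - sigma2) / (1/sqrt(d1) - 1/sqrt(d2)) = (244.3 - 79.4) / (277.35 - 65.938) = 0.779993 MPa*m^0.5
sigma0 = sigma1 - k/sqrt(d1) = 244.3 - 0.779993*277.35 = 27.9688 MPa
sigma_y(d3) = 27.9688 + 0.779993 / sqrt(8.4e-05) = 113.1 MPa


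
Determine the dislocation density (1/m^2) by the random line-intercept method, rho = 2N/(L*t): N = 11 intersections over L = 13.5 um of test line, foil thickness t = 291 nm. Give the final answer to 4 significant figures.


rho = 2N / (L * t)
L = 13.5 um = 1.35e-05 m, t = 291 nm = 2.91e-07 m
rho = 2 * 11 / (1.35e-05 * 2.91e-07)
rho = 5.6e+12 1/m^2


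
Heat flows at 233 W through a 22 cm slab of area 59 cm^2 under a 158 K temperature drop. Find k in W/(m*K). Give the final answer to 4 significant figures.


k = Q*L / (A*dT)
L = 0.22 m, A = 5.9e-03 m^2
k = 233 * 0.22 / (5.9e-03 * 158)
k = 54.99 W/(m*K)


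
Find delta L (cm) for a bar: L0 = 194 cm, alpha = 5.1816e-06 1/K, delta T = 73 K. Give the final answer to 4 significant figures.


dL = L0 * alpha * dT
dL = 194 * 5.1816e-06 * 73
dL = 0.07338 cm


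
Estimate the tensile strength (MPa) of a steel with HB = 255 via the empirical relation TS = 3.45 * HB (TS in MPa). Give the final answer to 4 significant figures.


TS (MPa) = 3.45 * HB
TS = 3.45 * 255
TS = 879.8 MPa


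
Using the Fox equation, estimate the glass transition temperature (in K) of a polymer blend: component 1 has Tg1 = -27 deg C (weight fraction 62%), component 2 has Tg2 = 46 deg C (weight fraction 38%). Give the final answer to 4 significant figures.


1/Tg = w1/Tg1 + w2/Tg2 (in Kelvin)
Tg1 = 246.15 K, Tg2 = 319.15 K
1/Tg = 0.62/246.15 + 0.38/319.15
Tg = 269.6 K


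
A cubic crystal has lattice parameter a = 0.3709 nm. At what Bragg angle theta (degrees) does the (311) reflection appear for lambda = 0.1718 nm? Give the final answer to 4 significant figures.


d = a / sqrt(h^2+k^2+l^2)
d = 0.3709 / sqrt(11) = 0.111831 nm
lambda = 2*d*sin(theta)  =>  sin(theta) = lambda / (2*d)
sin(theta) = 0.1718 / (2 * 0.111831) = 0.768126
theta = 50.19 deg


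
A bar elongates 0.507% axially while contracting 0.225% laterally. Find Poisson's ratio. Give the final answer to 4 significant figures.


nu = -epsilon_lat / epsilon_axial
Lateral strain is contraction (negative), so using magnitudes:
nu = 0.225 / 0.507
nu = 0.4438


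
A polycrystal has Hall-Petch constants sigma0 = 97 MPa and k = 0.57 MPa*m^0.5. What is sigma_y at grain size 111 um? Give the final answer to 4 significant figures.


sigma_y = sigma0 + k / sqrt(d)
d = 111 um = 1.11e-04 m
sigma_y = 97 + 0.57 / sqrt(1.11e-04)
sigma_y = 151.1 MPa


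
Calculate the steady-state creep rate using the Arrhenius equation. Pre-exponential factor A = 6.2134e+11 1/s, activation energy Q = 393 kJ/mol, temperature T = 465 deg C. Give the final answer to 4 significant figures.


rate = A * exp(-Q / (R*T))
T = 465 + 273.15 = 738.15 K
rate = 6.2134e+11 * exp(-393e3 / (8.314 * 738.15))
rate = 9.593e-17 1/s


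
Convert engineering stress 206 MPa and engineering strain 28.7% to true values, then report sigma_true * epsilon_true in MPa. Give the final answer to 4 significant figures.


sigma_true = sigma_eng * (1 + epsilon_eng)
sigma_true = 206 * (1 + 0.287) = 265.122 MPa
epsilon_true = ln(1 + epsilon_eng)
epsilon_true = ln(1 + 0.287) = 0.252314
sigma_true * epsilon_true = 265.122 * 0.252314 = 66.89 MPa


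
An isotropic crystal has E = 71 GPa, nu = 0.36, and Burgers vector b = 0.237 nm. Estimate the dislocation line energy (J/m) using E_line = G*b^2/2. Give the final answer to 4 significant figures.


Step 1: G = E / (2*(1+nu))
G = 71 / (2*(1+0.36)) = 26.1029 GPa = 2.61029e+10 Pa
Step 2: E_line = G*b^2/2
b = 0.237 nm = 2.37e-10 m
E_line = 0.5 * 2.61029e+10 * (2.37e-10)^2 = 7.331e-10 J/m
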